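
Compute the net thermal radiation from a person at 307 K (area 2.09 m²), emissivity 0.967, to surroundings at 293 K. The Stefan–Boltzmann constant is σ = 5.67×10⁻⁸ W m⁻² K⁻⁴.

Q = εσA(T⁴ − T_s⁴). T⁴ − T_s⁴ = (307)⁴ − (293)⁴ = 8.88×10^9 − 7.37×10^9 = 1.51×10^9 K⁴.
Q = 0.967 × 5.67×10⁻⁸ × 2.09 × 1.51×10^9 = 173 W.

Q ≈ 173 W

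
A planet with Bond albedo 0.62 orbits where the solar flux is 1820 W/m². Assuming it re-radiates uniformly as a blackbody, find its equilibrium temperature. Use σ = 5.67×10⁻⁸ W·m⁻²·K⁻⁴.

Power absorbed = (1−a)S·πR²; power emitted = 4πR²σT⁴. Equating and cancelling πR²:
T = ((1−a)S / 4σ)^(1/4) = (692 / (4 × 5.67×10⁻⁸))^(1/4) = (3.05×10^9)^(1/4).
T = 235 K.

T ≈ 235 K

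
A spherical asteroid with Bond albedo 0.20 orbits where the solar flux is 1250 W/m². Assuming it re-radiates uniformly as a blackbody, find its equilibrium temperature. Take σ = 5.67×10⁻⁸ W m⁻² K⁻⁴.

Power absorbed = (1−a)S·πR²; power emitted = 4πR²σT⁴. Equating and cancelling πR²:
T = ((1−a)S / 4σ)^(1/4) = (1000 / (4 × 5.67×10⁻⁸))^(1/4) = (4.41×10^9)^(1/4).
T = 258 K.

T ≈ 258 K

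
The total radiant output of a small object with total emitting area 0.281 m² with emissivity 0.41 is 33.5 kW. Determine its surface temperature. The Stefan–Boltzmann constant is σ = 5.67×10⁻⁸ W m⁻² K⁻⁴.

From P = εσAT⁴, T = (P / εσA)^(1/4) = (33500 / (0.41 × 5.67×10⁻⁸ × 0.281))^(1/4).
T = (5.13×10^12)^(1/4) = 1500 K.

T ≈ 1500 K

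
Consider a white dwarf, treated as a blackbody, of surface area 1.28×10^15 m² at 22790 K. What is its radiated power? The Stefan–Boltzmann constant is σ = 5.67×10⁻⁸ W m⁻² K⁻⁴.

P = σAT⁴ = 5.67×10⁻⁸ × 1.28×10^15 × (22790)⁴ = 5.67×10⁻⁸ × 1.28×10^15 × 2.70×10^17.
P = 1.96×10^25 W.

P ≈ 1.96×10^25 W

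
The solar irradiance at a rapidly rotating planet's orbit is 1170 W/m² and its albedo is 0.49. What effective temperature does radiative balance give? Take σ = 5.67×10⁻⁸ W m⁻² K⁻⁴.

Power absorbed = (1−a)S·πR²; power emitted = 4πR²σT⁴. Equating and cancelling πR²:
T = ((1−a)S / 4σ)^(1/4) = (597 / (4 × 5.67×10⁻⁸))^(1/4) = (2.63×10^9)^(1/4).
T = 226 K.

T ≈ 226 K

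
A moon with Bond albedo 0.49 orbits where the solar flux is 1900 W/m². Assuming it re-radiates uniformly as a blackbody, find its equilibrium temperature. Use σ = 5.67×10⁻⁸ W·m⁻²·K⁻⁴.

Power absorbed = (1−a)S·πR²; power emitted = 4πR²σT⁴. Equating and cancelling πR²:
T = ((1−a)S / 4σ)^(1/4) = (969 / (4 × 5.67×10⁻⁸))^(1/4) = (4.27×10^9)^(1/4).
T = 256 K.

T ≈ 256 K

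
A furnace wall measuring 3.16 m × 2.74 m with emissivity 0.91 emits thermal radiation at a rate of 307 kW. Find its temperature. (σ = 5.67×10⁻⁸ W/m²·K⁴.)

T ≈ 910 K

A = 3.16 × 2.74 = 8.66 m².
From P = εσAT⁴, T = (P / εσA)^(1/4) = (3.07×10^5 / (0.91 × 5.67×10⁻⁸ × 8.66))^(1/4).
T = (6.87×10^11)^(1/4) = 910 K.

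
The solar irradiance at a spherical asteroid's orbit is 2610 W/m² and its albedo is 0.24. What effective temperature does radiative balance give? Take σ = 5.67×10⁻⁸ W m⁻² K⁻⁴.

T ≈ 306 K

Power absorbed = (1−a)S·πR²; power emitted = 4πR²σT⁴. Equating and cancelling πR²:
T = ((1−a)S / 4σ)^(1/4) = (1980 / (4 × 5.67×10⁻⁸))^(1/4) = (8.75×10^9)^(1/4).
T = 306 K.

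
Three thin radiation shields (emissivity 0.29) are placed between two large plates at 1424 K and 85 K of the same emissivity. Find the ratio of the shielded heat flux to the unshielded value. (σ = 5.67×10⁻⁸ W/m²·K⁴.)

ratio ≈ 0.250

With N identical shields there are N+1 = 4 gaps in series, each with the same radiative resistance, so the flux falls to 1/(N+1) of its unshielded value.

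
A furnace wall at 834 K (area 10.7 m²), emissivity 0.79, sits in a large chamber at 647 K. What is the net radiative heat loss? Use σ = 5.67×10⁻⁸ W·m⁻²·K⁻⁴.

Q ≈ 1.48×10^5 W

Q = εσA(T⁴ − T_s⁴). T⁴ − T_s⁴ = (834)⁴ − (647)⁴ = 4.84×10^11 − 1.75×10^11 = 3.09×10^11 K⁴.
Q = 0.79 × 5.67×10⁻⁸ × 10.7 × 3.09×10^11 = 1.48×10^5 W.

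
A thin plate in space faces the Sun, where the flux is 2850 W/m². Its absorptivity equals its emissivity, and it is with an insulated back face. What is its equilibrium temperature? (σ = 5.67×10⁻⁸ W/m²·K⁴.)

T ≈ 473 K

Absorbed flux αS = emitted flux εσT⁴ (one radiating face); with α = ε, T = (S/σ)^(1/4).
T = (2850 / 5.67×10⁻⁸)^(1/4) = (5.03×10^10)^(1/4).
T = 473 K.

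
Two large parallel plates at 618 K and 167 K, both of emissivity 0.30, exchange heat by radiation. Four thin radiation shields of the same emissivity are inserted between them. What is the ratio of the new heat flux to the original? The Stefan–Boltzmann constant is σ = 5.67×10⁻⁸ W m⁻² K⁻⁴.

With N identical shields there are N+1 = 5 gaps in series, each with the same radiative resistance, so the flux falls to 1/(N+1) of its unshielded value.

ratio ≈ 0.200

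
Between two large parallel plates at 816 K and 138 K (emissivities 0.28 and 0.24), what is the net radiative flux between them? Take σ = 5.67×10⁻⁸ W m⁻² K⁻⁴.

q ≈ 3730 W/m²

For two large parallel gray plates, q = σ(T₁⁴ − T₂⁴) / (1/ε₁ + 1/ε₂ − 1).
1/ε₁ + 1/ε₂ − 1 = 1/0.28 + 1/0.24 − 1 = 6.738.
T₁⁴ − T₂⁴ = 4.43×10^11 − 3.63×10^8 = 4.43×10^11 K⁴.
q = 5.67×10⁻⁸ × 4.43×10^11 / 6.738 = 3730 W/m².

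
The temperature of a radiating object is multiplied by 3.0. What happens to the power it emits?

P ∝ T⁴, so the power scales as (3.0)⁴ = 81.0.

factor ≈ 81.0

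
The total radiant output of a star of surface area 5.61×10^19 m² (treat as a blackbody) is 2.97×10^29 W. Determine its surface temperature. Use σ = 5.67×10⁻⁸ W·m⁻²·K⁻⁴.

From P = σAT⁴, T = (P / σA)^(1/4) = (2.97×10^29 / (5.67×10⁻⁸ × 5.61×10^19))^(1/4).
T = (9.34×10^16)^(1/4) = 17500 K.

T ≈ 17500 K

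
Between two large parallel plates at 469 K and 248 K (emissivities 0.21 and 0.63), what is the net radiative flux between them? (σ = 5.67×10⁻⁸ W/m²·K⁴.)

q ≈ 473 W/m²

For two large parallel gray plates, q = σ(T₁⁴ − T₂⁴) / (1/ε₁ + 1/ε₂ − 1).
1/ε₁ + 1/ε₂ − 1 = 1/0.21 + 1/0.63 − 1 = 5.349.
T₁⁴ − T₂⁴ = 4.84×10^10 − 3.78×10^9 = 4.46×10^10 K⁴.
q = 5.67×10⁻⁸ × 4.46×10^10 / 5.349 = 473 W/m².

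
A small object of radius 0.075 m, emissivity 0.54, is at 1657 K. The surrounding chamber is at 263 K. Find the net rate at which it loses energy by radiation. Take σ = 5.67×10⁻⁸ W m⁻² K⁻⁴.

Q ≈ 16300 W

A = 4πr² = 4π × (0.075)² = 0.0707 m².
Q = εσA(T⁴ − T_s⁴). T⁴ − T_s⁴ = (1657)⁴ − (263)⁴ = 7.54×10^12 − 4.78×10^9 = 7.53×10^12 K⁴.
Q = 0.54 × 5.67×10⁻⁸ × 0.0707 × 7.53×10^12 = 16300 W.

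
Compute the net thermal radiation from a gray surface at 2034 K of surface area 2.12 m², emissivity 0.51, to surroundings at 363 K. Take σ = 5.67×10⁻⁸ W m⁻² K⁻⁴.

Q = εσA(T⁴ − T_s⁴). T⁴ − T_s⁴ = (2034)⁴ − (363)⁴ = 1.71×10^13 − 1.74×10^10 = 1.71×10^13 K⁴.
Q = 0.51 × 5.67×10⁻⁸ × 2.12 × 1.71×10^13 = 1.05×10^6 W.

Q ≈ 1.05×10^6 W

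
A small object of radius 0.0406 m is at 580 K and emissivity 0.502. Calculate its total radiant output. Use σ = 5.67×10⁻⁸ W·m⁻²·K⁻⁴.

P ≈ 66.7 W

A = 4πr² = 4π × (0.0406)² = 0.0207 m².
Stefan–Boltzmann: P = εσAT⁴ = 0.502 × 5.67×10⁻⁸ × 0.0207 × (580)⁴ = 0.502 × 5.67×10⁻⁸ × 0.0207 × 1.13×10^11.
P = 66.7 W.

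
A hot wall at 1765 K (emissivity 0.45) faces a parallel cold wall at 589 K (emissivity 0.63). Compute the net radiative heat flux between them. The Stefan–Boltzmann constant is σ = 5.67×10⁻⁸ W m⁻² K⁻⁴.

q ≈ 1.93×10^5 W/m²

For two large parallel gray plates, q = σ(T₁⁴ − T₂⁴) / (1/ε₁ + 1/ε₂ − 1).
1/ε₁ + 1/ε₂ − 1 = 1/0.45 + 1/0.63 − 1 = 2.810.
T₁⁴ − T₂⁴ = 9.70×10^12 − 1.20×10^11 = 9.58×10^12 K⁴.
q = 5.67×10⁻⁸ × 9.58×10^12 / 2.810 = 1.93×10^5 W/m².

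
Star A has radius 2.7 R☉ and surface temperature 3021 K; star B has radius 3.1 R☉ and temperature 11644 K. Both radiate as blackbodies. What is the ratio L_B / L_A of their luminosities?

L_B/L_A ≈ 291

L = 4πR²σT⁴ ∝ R²T⁴, so L_B/L_A = (3.1/2.7)² × (11644/3021)⁴ = 1.32 × 221 = 291.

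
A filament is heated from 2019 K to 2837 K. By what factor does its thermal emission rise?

P ∝ T⁴, so the ratio is (2837/2019)⁴ = (1.405)⁴ = 3.90.

ratio ≈ 3.90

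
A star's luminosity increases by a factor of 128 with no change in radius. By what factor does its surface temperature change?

factor ≈ 3.36

P ∝ T⁴ ⇒ T ∝ P^(1/4), so T scales by (128)^(1/4) = 3.36.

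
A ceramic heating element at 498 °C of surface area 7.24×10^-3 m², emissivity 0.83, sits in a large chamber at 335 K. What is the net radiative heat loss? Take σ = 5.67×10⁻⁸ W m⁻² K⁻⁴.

Convert: 498 °C = 771 K.
Q = εσA(T⁴ − T_s⁴). T⁴ − T_s⁴ = (771)⁴ − (335)⁴ = 3.53×10^11 − 1.26×10^10 = 3.41×10^11 K⁴.
Q = 0.83 × 5.67×10⁻⁸ × 7.24×10^-3 × 3.41×10^11 = 116 W.

Q ≈ 116 W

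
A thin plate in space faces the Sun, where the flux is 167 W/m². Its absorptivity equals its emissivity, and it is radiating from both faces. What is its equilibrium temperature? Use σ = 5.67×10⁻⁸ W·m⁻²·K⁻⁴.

Absorbed flux αS = emitted flux 2εσT⁴ per unit area; with α = ε this gives T = (S/2σ)^(1/4).
T = (167 / (2 × 5.67×10⁻⁸))^(1/4) = (1.47×10^9)^(1/4).
T = 196 K.

T ≈ 196 K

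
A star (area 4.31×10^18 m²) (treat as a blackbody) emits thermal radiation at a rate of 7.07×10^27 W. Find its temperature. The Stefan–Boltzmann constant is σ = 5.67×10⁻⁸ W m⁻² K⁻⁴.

T ≈ 13000 K

From P = σAT⁴, T = (P / σA)^(1/4) = (7.07×10^27 / (5.67×10⁻⁸ × 4.31×10^18))^(1/4).
T = (2.89×10^16)^(1/4) = 13000 K.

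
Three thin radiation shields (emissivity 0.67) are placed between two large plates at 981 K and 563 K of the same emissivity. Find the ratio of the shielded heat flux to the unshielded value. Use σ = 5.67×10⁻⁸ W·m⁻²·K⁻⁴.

ratio ≈ 0.250

With N identical shields there are N+1 = 4 gaps in series, each with the same radiative resistance, so the flux falls to 1/(N+1) of its unshielded value.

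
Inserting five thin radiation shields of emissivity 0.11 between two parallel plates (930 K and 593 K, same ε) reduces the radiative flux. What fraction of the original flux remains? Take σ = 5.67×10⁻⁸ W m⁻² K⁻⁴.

ratio ≈ 0.167

With N identical shields there are N+1 = 6 gaps in series, each with the same radiative resistance, so the flux falls to 1/(N+1) of its unshielded value.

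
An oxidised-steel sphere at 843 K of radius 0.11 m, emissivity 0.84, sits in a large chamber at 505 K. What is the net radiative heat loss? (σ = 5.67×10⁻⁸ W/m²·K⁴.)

A = 4πr² = 4π × (0.11)² = 0.152 m².
Q = εσA(T⁴ − T_s⁴). T⁴ − T_s⁴ = (843)⁴ − (505)⁴ = 5.05×10^11 − 6.50×10^10 = 4.40×10^11 K⁴.
Q = 0.84 × 5.67×10⁻⁸ × 0.152 × 4.40×10^11 = 3190 W.

Q ≈ 3190 W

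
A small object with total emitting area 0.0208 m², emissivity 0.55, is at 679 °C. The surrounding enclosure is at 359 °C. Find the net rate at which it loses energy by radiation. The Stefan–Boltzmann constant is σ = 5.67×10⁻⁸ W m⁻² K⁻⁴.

Q ≈ 429 W

Convert: 679 °C = 952 K; 359 °C = 632 K.
Q = εσA(T⁴ − T_s⁴). T⁴ − T_s⁴ = (952)⁴ − (632)⁴ = 8.21×10^11 − 1.60×10^11 = 6.62×10^11 K⁴.
Q = 0.55 × 5.67×10⁻⁸ × 0.0208 × 6.62×10^11 = 429 W.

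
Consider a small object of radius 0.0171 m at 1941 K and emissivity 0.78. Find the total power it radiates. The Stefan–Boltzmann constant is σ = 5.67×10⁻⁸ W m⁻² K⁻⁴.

P ≈ 2310 W

A = 4πr² = 4π × (0.0171)² = 3.67×10^-3 m².
P = εσAT⁴ = 0.78 × 5.67×10⁻⁸ × 3.67×10^-3 × (1941)⁴ = 0.78 × 5.67×10⁻⁸ × 3.67×10^-3 × 1.42×10^13.
P = 2310 W.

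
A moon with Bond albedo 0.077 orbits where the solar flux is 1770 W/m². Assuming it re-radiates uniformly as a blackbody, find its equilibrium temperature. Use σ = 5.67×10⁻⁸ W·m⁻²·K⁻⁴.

T ≈ 291 K

Power absorbed = (1−a)S·πR²; power emitted = 4πR²σT⁴. Equating and cancelling πR²:
T = ((1−a)S / 4σ)^(1/4) = (1630 / (4 × 5.67×10⁻⁸))^(1/4) = (7.20×10^9)^(1/4).
T = 291 K.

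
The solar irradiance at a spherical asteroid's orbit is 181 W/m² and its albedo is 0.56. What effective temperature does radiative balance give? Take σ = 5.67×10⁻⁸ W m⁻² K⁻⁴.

Power absorbed = (1−a)S·πR²; power emitted = 4πR²σT⁴. Equating and cancelling πR²:
T = ((1−a)S / 4σ)^(1/4) = (79.6 / (4 × 5.67×10⁻⁸))^(1/4) = (3.51×10^8)^(1/4).
T = 137 K.

T ≈ 137 K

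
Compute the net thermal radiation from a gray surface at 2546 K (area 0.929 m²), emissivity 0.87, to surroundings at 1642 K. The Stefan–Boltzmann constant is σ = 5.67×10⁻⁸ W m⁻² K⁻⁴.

Q ≈ 1.59×10^6 W

Q = εσA(T⁴ − T_s⁴). T⁴ − T_s⁴ = (2546)⁴ − (1642)⁴ = 4.20×10^13 − 7.27×10^12 = 3.47×10^13 K⁴.
Q = 0.87 × 5.67×10⁻⁸ × 0.929 × 3.47×10^13 = 1.59×10^6 W.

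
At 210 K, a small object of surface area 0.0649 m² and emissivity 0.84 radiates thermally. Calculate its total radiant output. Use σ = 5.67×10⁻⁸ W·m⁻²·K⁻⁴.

P ≈ 6.01 W

Stefan–Boltzmann: P = εσAT⁴ = 0.84 × 5.67×10⁻⁸ × 0.0649 × (210)⁴ = 0.84 × 5.67×10⁻⁸ × 0.0649 × 1.94×10^9.
P = 6.01 W.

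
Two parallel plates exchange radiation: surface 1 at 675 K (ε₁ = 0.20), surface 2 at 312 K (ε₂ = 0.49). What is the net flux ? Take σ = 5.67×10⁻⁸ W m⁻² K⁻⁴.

For two large parallel gray plates, q = σ(T₁⁴ − T₂⁴) / (1/ε₁ + 1/ε₂ − 1).
1/ε₁ + 1/ε₂ − 1 = 1/0.20 + 1/0.49 − 1 = 6.041.
T₁⁴ − T₂⁴ = 2.08×10^11 − 9.48×10^9 = 1.98×10^11 K⁴.
q = 5.67×10⁻⁸ × 1.98×10^11 / 6.041 = 1860 W/m².

q ≈ 1860 W/m²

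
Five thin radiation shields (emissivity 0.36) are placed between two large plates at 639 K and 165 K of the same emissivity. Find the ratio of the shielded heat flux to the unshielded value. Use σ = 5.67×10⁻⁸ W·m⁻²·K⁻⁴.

ratio ≈ 0.167

With N identical shields there are N+1 = 6 gaps in series, each with the same radiative resistance, so the flux falls to 1/(N+1) of its unshielded value.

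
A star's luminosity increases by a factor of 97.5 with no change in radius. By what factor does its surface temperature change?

P ∝ T⁴ ⇒ T ∝ P^(1/4), so T scales by (97.5)^(1/4) = 3.14.

factor ≈ 3.14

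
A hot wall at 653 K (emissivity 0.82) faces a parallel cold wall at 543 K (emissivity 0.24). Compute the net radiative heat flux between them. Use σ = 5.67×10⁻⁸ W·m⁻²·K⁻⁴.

For two large parallel gray plates, q = σ(T₁⁴ − T₂⁴) / (1/ε₁ + 1/ε₂ − 1).
1/ε₁ + 1/ε₂ − 1 = 1/0.82 + 1/0.24 − 1 = 4.386.
T₁⁴ − T₂⁴ = 1.82×10^11 − 8.69×10^10 = 9.49×10^10 K⁴.
q = 5.67×10⁻⁸ × 9.49×10^10 / 4.386 = 1230 W/m².

q ≈ 1230 W/m²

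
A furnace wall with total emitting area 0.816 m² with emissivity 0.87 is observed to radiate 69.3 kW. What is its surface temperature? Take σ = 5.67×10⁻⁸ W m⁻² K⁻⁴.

From P = εσAT⁴, T = (P / εσA)^(1/4) = (69300 / (0.87 × 5.67×10⁻⁸ × 0.816))^(1/4).
T = (1.72×10^12)^(1/4) = 1150 K.

T ≈ 1150 K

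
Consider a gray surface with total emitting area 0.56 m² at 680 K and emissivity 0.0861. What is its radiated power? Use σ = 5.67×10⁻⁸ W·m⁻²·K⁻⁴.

P ≈ 585 W

Stefan–Boltzmann: P = εσAT⁴ = 0.0861 × 5.67×10⁻⁸ × 0.560 × (680)⁴ = 0.0861 × 5.67×10⁻⁸ × 0.560 × 2.14×10^11.
P = 585 W.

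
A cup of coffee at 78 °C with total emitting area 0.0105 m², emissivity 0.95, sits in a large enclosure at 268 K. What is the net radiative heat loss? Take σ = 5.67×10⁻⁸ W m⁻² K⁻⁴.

Convert: 78 °C = 351 K.
Q = εσA(T⁴ − T_s⁴). T⁴ − T_s⁴ = (351)⁴ − (268)⁴ = 1.52×10^10 − 5.16×10^9 = 1.00×10^10 K⁴.
Q = 0.95 × 5.67×10⁻⁸ × 0.0105 × 1.00×10^10 = 5.67 W.

Q ≈ 5.67 W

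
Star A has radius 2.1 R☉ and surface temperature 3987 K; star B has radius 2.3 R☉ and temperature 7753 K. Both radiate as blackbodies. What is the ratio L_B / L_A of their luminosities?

L_B/L_A ≈ 17.2

L = 4πR²σT⁴ ∝ R²T⁴, so L_B/L_A = (2.3/2.1)² × (7753/3987)⁴ = 1.20 × 14.3 = 17.2.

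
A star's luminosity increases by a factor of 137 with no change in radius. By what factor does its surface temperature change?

P ∝ T⁴ ⇒ T ∝ P^(1/4), so T scales by (137)^(1/4) = 3.42.

factor ≈ 3.42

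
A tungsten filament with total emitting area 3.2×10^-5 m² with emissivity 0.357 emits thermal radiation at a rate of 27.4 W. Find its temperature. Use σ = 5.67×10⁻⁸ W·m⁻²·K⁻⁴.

T ≈ 2550 K

From P = εσAT⁴, T = (P / εσA)^(1/4) = (27.4 / (0.357 × 5.67×10⁻⁸ × 3.20×10^-5))^(1/4).
T = (4.23×10^13)^(1/4) = 2550 K.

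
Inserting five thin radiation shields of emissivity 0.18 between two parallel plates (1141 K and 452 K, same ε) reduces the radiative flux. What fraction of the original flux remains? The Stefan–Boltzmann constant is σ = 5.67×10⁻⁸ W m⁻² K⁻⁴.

ratio ≈ 0.167

With N identical shields there are N+1 = 6 gaps in series, each with the same radiative resistance, so the flux falls to 1/(N+1) of its unshielded value.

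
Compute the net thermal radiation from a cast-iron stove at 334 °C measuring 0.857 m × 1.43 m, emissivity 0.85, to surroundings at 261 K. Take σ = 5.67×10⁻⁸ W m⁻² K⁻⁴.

A = 0.857 × 1.43 = 1.23 m².
Convert: 334 °C = 607 K.
Q = εσA(T⁴ − T_s⁴). T⁴ − T_s⁴ = (607)⁴ − (261)⁴ = 1.36×10^11 − 4.64×10^9 = 1.31×10^11 K⁴.
Q = 0.85 × 5.67×10⁻⁸ × 1.23 × 1.31×10^11 = 7740 W.

Q ≈ 7740 W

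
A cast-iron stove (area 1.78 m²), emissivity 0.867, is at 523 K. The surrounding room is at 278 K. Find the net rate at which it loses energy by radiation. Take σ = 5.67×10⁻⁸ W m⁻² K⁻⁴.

Q ≈ 6020 W

Q = εσA(T⁴ − T_s⁴). T⁴ − T_s⁴ = (523)⁴ − (278)⁴ = 7.48×10^10 − 5.97×10^9 = 6.88×10^10 K⁴.
Q = 0.867 × 5.67×10⁻⁸ × 1.78 × 6.88×10^10 = 6020 W.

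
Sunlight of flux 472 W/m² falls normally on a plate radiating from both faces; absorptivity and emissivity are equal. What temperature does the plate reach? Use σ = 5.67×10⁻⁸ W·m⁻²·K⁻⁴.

T ≈ 254 K

Absorbed flux αS = emitted flux 2εσT⁴ per unit area; with α = ε this gives T = (S/2σ)^(1/4).
T = (472 / (2 × 5.67×10⁻⁸))^(1/4) = (4.16×10^9)^(1/4).
T = 254 K.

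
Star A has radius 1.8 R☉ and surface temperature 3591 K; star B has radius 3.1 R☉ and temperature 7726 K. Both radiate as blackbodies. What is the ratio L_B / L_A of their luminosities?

L_B/L_A ≈ 63.6

L = 4πR²σT⁴ ∝ R²T⁴, so L_B/L_A = (3.1/1.8)² × (7726/3591)⁴ = 2.97 × 21.4 = 63.6.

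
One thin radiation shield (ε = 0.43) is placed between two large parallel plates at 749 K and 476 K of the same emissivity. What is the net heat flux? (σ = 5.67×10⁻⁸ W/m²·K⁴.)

Each of the 2 gaps contributes resistance (2/ε − 1) = 2/0.43 − 1 = 3.651; total = 7.302.
q = σ(T₁⁴ − T₂⁴) / 7.302 = 5.67×10⁻⁸ × 2.63×10^11 / 7.302 = 2050 W/m².

q ≈ 2050 W/m²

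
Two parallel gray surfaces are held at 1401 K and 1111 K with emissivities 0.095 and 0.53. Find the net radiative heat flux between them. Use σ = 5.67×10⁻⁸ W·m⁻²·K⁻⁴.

q ≈ 11600 W/m²

For two large parallel gray plates, q = σ(T₁⁴ − T₂⁴) / (1/ε₁ + 1/ε₂ − 1).
1/ε₁ + 1/ε₂ − 1 = 1/0.095 + 1/0.53 − 1 = 11.41.
T₁⁴ − T₂⁴ = 3.85×10^12 − 1.52×10^12 = 2.33×10^12 K⁴.
q = 5.67×10⁻⁸ × 2.33×10^12 / 11.41 = 11600 W/m².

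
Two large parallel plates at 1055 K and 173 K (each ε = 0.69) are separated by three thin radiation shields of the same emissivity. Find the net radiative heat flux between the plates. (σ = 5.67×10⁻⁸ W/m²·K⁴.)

q ≈ 9240 W/m²

Each of the 4 gaps contributes resistance (2/ε − 1) = 2/0.69 − 1 = 1.899; total = 7.594.
q = σ(T₁⁴ − T₂⁴) / 7.594 = 5.67×10⁻⁸ × 1.24×10^12 / 7.594 = 9240 W/m².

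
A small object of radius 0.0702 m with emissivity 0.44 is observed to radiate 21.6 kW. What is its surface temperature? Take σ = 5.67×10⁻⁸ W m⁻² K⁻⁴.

T ≈ 1930 K

A = 4πr² = 4π × (0.0702)² = 0.0619 m².
From P = εσAT⁴, T = (P / εσA)^(1/4) = (21600 / (0.44 × 5.67×10⁻⁸ × 0.0619))^(1/4).
T = (1.40×10^13)^(1/4) = 1930 K.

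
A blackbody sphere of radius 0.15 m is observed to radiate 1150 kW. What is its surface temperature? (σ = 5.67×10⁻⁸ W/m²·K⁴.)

T ≈ 2910 K

A = 4πr² = 4π × (0.15)² = 0.283 m².
From P = σAT⁴, T = (P / σA)^(1/4) = (1.15×10^6 / (5.67×10⁻⁸ × 0.283))^(1/4).
T = (7.17×10^13)^(1/4) = 2910 K.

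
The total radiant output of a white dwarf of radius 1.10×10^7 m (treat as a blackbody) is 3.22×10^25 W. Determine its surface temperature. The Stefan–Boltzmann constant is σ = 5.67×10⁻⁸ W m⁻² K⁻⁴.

T ≈ 24700 K

A = 4πr² = 4π × (1.10×10^7)² = 1.52×10^15 m².
From P = σAT⁴, T = (P / σA)^(1/4) = (3.22×10^25 / (5.67×10⁻⁸ × 1.52×10^15))^(1/4).
T = (3.73×10^17)^(1/4) = 24700 K.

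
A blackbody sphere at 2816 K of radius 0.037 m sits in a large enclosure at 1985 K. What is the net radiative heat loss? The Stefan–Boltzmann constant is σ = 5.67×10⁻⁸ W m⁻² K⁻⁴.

Q ≈ 46200 W

A = 4πr² = 4π × (0.037)² = 0.0172 m².
Q = σA(T⁴ − T_s⁴). T⁴ − T_s⁴ = (2816)⁴ − (1985)⁴ = 6.29×10^13 − 1.55×10^13 = 4.74×10^13 K⁴.
Q = 5.67×10⁻⁸ × 0.0172 × 4.74×10^13 = 46200 W.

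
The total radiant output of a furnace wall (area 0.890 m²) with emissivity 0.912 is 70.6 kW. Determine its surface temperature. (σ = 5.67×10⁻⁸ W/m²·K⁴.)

From P = εσAT⁴, T = (P / εσA)^(1/4) = (70600 / (0.912 × 5.67×10⁻⁸ × 0.890))^(1/4).
T = (1.53×10^12)^(1/4) = 1110 K.

T ≈ 1110 K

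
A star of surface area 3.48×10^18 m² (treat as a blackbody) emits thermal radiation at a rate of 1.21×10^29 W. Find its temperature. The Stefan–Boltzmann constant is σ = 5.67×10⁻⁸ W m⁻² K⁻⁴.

T ≈ 28000 K

From P = σAT⁴, T = (P / σA)^(1/4) = (1.21×10^29 / (5.67×10⁻⁸ × 3.48×10^18))^(1/4).
T = (6.13×10^17)^(1/4) = 28000 K.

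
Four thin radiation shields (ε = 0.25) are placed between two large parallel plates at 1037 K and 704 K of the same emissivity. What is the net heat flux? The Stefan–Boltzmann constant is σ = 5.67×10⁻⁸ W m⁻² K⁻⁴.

q ≈ 1480 W/m²

Each of the 5 gaps contributes resistance (2/ε − 1) = 2/0.25 − 1 = 7.000; total = 35.00.
q = σ(T₁⁴ − T₂⁴) / 35.00 = 5.67×10⁻⁸ × 9.11×10^11 / 35.00 = 1480 W/m².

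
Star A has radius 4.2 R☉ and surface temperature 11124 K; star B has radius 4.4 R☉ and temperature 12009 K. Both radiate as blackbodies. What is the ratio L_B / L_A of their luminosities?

L = 4πR²σT⁴ ∝ R²T⁴, so L_B/L_A = (4.4/4.2)² × (12009/11124)⁴ = 1.10 × 1.36 = 1.49.

L_B/L_A ≈ 1.49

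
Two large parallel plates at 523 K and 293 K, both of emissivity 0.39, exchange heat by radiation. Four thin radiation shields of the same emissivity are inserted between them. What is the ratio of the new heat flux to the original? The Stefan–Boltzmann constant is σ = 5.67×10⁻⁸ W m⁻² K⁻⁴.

ratio ≈ 0.200

With N identical shields there are N+1 = 5 gaps in series, each with the same radiative resistance, so the flux falls to 1/(N+1) of its unshielded value.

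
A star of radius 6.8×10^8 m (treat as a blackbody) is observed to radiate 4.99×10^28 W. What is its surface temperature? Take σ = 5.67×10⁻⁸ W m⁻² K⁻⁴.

A = 4πr² = 4π × (6.8×10^8)² = 5.81×10^18 m².
From P = σAT⁴, T = (P / σA)^(1/4) = (4.99×10^28 / (5.67×10⁻⁸ × 5.81×10^18))^(1/4).
T = (1.51×10^17)^(1/4) = 19700 K.

T ≈ 19700 K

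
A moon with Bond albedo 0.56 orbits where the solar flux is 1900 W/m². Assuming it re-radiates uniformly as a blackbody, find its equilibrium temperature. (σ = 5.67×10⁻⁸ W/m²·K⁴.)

Power absorbed = (1−a)S·πR²; power emitted = 4πR²σT⁴. Equating and cancelling πR²:
T = ((1−a)S / 4σ)^(1/4) = (836 / (4 × 5.67×10⁻⁸))^(1/4) = (3.69×10^9)^(1/4).
T = 246 K.

T ≈ 246 K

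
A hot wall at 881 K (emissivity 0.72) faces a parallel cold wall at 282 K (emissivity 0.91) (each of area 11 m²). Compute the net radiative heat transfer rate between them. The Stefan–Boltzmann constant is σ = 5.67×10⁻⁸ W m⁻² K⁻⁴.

Q ≈ 2.50×10^5 W

For two large parallel gray plates, q = σ(T₁⁴ − T₂⁴) / (1/ε₁ + 1/ε₂ − 1).
1/ε₁ + 1/ε₂ − 1 = 1/0.72 + 1/0.91 − 1 = 1.488.
T₁⁴ − T₂⁴ = 6.02×10^11 − 6.32×10^9 = 5.96×10^11 K⁴.
q = 5.67×10⁻⁸ × 5.96×10^11 / 1.488 = 22700 W/m².
Q = q·A = 22700 × 11 = 2.50×10^5 W.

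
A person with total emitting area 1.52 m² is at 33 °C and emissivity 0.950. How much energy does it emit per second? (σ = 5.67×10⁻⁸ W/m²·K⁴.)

P ≈ 718 W

33 °C = 306 K.
Stefan–Boltzmann: P = εσAT⁴ = 0.950 × 5.67×10⁻⁸ × 1.52 × (306)⁴ = 0.950 × 5.67×10⁻⁸ × 1.52 × 8.77×10^9.
P = 718 W.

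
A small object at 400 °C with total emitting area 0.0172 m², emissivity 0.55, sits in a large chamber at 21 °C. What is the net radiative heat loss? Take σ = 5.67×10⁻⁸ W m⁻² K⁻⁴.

Convert: 400 °C = 673 K; 21 °C = 294 K.
Q = εσA(T⁴ − T_s⁴). T⁴ − T_s⁴ = (673)⁴ − (294)⁴ = 2.05×10^11 − 7.47×10^9 = 1.98×10^11 K⁴.
Q = 0.55 × 5.67×10⁻⁸ × 0.0172 × 1.98×10^11 = 106 W.

Q ≈ 106 W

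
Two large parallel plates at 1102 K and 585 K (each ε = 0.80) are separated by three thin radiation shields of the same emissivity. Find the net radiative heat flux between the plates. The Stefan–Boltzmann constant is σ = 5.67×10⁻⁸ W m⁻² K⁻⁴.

q ≈ 12800 W/m²

Each of the 4 gaps contributes resistance (2/ε − 1) = 2/0.80 − 1 = 1.500; total = 6.000.
q = σ(T₁⁴ − T₂⁴) / 6.000 = 5.67×10⁻⁸ × 1.36×10^12 / 6.000 = 12800 W/m².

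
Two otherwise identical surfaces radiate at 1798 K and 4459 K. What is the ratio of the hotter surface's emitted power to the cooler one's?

P ∝ T⁴, so the ratio is (4459/1798)⁴ = (2.480)⁴ = 37.8.

ratio ≈ 37.8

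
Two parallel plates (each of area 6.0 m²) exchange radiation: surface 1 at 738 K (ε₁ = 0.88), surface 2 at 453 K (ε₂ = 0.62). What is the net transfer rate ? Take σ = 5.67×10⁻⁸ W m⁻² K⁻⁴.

For two large parallel gray plates, q = σ(T₁⁴ − T₂⁴) / (1/ε₁ + 1/ε₂ − 1).
1/ε₁ + 1/ε₂ − 1 = 1/0.88 + 1/0.62 − 1 = 1.749.
T₁⁴ − T₂⁴ = 2.97×10^11 − 4.21×10^10 = 2.55×10^11 K⁴.
q = 5.67×10⁻⁸ × 2.55×10^11 / 1.749 = 8250 W/m².
Q = q·A = 8250 × 6.0 = 49500 W.

Q ≈ 49500 W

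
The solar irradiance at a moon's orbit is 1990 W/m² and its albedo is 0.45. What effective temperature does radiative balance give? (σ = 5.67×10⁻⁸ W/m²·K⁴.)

Power absorbed = (1−a)S·πR²; power emitted = 4πR²σT⁴. Equating and cancelling πR²:
T = ((1−a)S / 4σ)^(1/4) = (1090 / (4 × 5.67×10⁻⁸))^(1/4) = (4.83×10^9)^(1/4).
T = 264 K.

T ≈ 264 K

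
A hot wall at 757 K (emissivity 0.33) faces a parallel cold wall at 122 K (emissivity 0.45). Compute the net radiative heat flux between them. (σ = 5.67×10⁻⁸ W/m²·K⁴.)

For two large parallel gray plates, q = σ(T₁⁴ − T₂⁴) / (1/ε₁ + 1/ε₂ − 1).
1/ε₁ + 1/ε₂ − 1 = 1/0.33 + 1/0.45 − 1 = 4.253.
T₁⁴ − T₂⁴ = 3.28×10^11 − 2.22×10^8 = 3.28×10^11 K⁴.
q = 5.67×10⁻⁸ × 3.28×10^11 / 4.253 = 4380 W/m².

q ≈ 4380 W/m²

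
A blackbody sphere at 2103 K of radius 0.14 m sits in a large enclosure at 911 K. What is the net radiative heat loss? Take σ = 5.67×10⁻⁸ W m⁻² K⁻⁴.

A = 4πr² = 4π × (0.14)² = 0.246 m².
Q = σA(T⁴ − T_s⁴). T⁴ − T_s⁴ = (2103)⁴ − (911)⁴ = 1.96×10^13 − 6.89×10^11 = 1.89×10^13 K⁴.
Q = 5.67×10⁻⁸ × 0.246 × 1.89×10^13 = 2.64×10^5 W.

Q ≈ 2.64×10^5 W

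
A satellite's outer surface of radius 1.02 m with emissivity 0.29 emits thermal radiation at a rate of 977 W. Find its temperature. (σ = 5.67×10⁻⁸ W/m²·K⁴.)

T ≈ 260 K

A = 4πr² = 4π × (1.02)² = 13.1 m².
From P = εσAT⁴, T = (P / εσA)^(1/4) = (977 / (0.29 × 5.67×10⁻⁸ × 13.1))^(1/4).
T = (4.54×10^9)^(1/4) = 260 K.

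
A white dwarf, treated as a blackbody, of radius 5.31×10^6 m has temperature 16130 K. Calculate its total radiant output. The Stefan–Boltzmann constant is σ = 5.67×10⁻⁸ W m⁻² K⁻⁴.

P ≈ 1.36×10^24 W

A = 4πr² = 4π × (5.31×10^6)² = 3.54×10^14 m².
P = σAT⁴ = 5.67×10⁻⁸ × 3.54×10^14 × (16130)⁴ = 5.67×10⁻⁸ × 3.54×10^14 × 6.77×10^16.
P = 1.36×10^24 W.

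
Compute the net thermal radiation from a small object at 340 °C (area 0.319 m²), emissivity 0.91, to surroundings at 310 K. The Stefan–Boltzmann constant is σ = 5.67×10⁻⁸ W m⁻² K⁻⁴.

Q ≈ 2170 W

Convert: 340 °C = 613 K.
Q = εσA(T⁴ − T_s⁴). T⁴ − T_s⁴ = (613)⁴ − (310)⁴ = 1.41×10^11 − 9.24×10^9 = 1.32×10^11 K⁴.
Q = 0.91 × 5.67×10⁻⁸ × 0.319 × 1.32×10^11 = 2170 W.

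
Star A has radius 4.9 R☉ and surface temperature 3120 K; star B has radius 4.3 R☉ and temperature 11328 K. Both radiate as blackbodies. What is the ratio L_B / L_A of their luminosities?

L_B/L_A ≈ 134

L = 4πR²σT⁴ ∝ R²T⁴, so L_B/L_A = (4.3/4.9)² × (11328/3120)⁴ = 0.770 × 174 = 134.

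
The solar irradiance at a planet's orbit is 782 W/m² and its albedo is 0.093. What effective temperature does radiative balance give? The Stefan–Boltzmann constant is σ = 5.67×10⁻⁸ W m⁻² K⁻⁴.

T ≈ 236 K

Power absorbed = (1−a)S·πR²; power emitted = 4πR²σT⁴. Equating and cancelling πR²:
T = ((1−a)S / 4σ)^(1/4) = (709 / (4 × 5.67×10⁻⁸))^(1/4) = (3.13×10^9)^(1/4).
T = 236 K.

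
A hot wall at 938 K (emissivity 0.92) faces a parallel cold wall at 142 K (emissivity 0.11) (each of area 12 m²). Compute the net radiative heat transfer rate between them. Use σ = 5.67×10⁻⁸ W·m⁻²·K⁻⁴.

Q ≈ 57400 W

For two large parallel gray plates, q = σ(T₁⁴ − T₂⁴) / (1/ε₁ + 1/ε₂ − 1).
1/ε₁ + 1/ε₂ − 1 = 1/0.92 + 1/0.11 − 1 = 9.178.
T₁⁴ − T₂⁴ = 7.74×10^11 − 4.07×10^8 = 7.74×10^11 K⁴.
q = 5.67×10⁻⁸ × 7.74×10^11 / 9.178 = 4780 W/m².
Q = q·A = 4780 × 12 = 57400 W.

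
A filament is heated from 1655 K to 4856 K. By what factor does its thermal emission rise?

P ∝ T⁴, so the ratio is (4856/1655)⁴ = (2.934)⁴ = 74.1.

ratio ≈ 74.1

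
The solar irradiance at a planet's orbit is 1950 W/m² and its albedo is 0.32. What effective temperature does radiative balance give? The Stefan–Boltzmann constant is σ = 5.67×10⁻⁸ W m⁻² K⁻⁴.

T ≈ 277 K

Power absorbed = (1−a)S·πR²; power emitted = 4πR²σT⁴. Equating and cancelling πR²:
T = ((1−a)S / 4σ)^(1/4) = (1330 / (4 × 5.67×10⁻⁸))^(1/4) = (5.85×10^9)^(1/4).
T = 277 K.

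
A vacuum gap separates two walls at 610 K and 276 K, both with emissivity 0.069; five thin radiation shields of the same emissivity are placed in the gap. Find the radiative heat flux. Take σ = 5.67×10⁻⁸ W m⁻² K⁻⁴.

q ≈ 44.8 W/m²

Each of the 6 gaps contributes resistance (2/ε − 1) = 2/0.069 − 1 = 27.99; total = 167.9.
q = σ(T₁⁴ − T₂⁴) / 167.9 = 5.67×10⁻⁸ × 1.33×10^11 / 167.9 = 44.8 W/m².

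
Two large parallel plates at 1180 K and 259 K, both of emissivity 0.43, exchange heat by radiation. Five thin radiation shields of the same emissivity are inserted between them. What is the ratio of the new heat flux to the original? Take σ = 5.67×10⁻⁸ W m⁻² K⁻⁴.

With N identical shields there are N+1 = 6 gaps in series, each with the same radiative resistance, so the flux falls to 1/(N+1) of its unshielded value.

ratio ≈ 0.167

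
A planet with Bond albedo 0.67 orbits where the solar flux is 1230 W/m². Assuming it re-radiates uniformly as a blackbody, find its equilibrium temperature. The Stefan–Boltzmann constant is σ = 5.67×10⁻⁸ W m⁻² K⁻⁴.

Power absorbed = (1−a)S·πR²; power emitted = 4πR²σT⁴. Equating and cancelling πR²:
T = ((1−a)S / 4σ)^(1/4) = (406 / (4 × 5.67×10⁻⁸))^(1/4) = (1.79×10^9)^(1/4).
T = 206 K.

T ≈ 206 K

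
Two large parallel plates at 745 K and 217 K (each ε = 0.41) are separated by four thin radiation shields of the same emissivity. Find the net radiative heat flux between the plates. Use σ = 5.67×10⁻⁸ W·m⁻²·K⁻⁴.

Each of the 5 gaps contributes resistance (2/ε − 1) = 2/0.41 − 1 = 3.878; total = 19.39.
q = σ(T₁⁴ − T₂⁴) / 19.39 = 5.67×10⁻⁸ × 3.06×10^11 / 19.39 = 894 W/m².

q ≈ 894 W/m²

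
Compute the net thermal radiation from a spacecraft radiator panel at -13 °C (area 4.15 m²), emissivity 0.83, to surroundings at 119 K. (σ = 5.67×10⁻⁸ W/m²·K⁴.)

Convert: -13 °C = 260 K.
Q = εσA(T⁴ − T_s⁴). T⁴ − T_s⁴ = (260)⁴ − (119)⁴ = 4.57×10^9 − 2.01×10^8 = 4.37×10^9 K⁴.
Q = 0.83 × 5.67×10⁻⁸ × 4.15 × 4.37×10^9 = 853 W.

Q ≈ 853 W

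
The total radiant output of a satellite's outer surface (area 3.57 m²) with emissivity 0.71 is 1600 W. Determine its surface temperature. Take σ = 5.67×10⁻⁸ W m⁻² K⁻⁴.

From P = εσAT⁴, T = (P / εσA)^(1/4) = (1600 / (0.71 × 5.67×10⁻⁸ × 3.57))^(1/4).
T = (1.11×10^10)^(1/4) = 325 K.

T ≈ 325 K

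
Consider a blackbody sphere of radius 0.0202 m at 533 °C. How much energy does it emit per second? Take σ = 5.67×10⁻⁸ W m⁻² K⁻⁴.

P ≈ 123 W

A = 4πr² = 4π × (0.0202)² = 5.13×10^-3 m².
533 °C = 806 K.
P = σAT⁴ = 5.67×10⁻⁸ × 5.13×10^-3 × (806)⁴ = 5.67×10⁻⁸ × 5.13×10^-3 × 4.22×10^11.
P = 123 W.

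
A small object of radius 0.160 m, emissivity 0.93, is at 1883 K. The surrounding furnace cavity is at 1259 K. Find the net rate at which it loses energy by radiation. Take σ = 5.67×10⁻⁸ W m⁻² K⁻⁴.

A = 4πr² = 4π × (0.160)² = 0.322 m².
Q = εσA(T⁴ − T_s⁴). T⁴ − T_s⁴ = (1883)⁴ − (1259)⁴ = 1.26×10^13 − 2.51×10^12 = 1.01×10^13 K⁴.
Q = 0.93 × 5.67×10⁻⁸ × 0.322 × 1.01×10^13 = 1.71×10^5 W.

Q ≈ 1.71×10^5 W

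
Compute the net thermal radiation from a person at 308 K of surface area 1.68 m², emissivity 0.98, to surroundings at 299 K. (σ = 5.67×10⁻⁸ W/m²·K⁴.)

Q ≈ 94.0 W

Q = εσA(T⁴ − T_s⁴). T⁴ − T_s⁴ = (308)⁴ − (299)⁴ = 9.00×10^9 − 7.99×10^9 = 1.01×10^9 K⁴.
Q = 0.98 × 5.67×10⁻⁸ × 1.68 × 1.01×10^9 = 94.0 W.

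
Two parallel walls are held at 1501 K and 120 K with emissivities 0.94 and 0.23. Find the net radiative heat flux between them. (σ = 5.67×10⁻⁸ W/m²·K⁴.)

For two large parallel gray plates, q = σ(T₁⁴ − T₂⁴) / (1/ε₁ + 1/ε₂ − 1).
1/ε₁ + 1/ε₂ − 1 = 1/0.94 + 1/0.23 − 1 = 4.412.
T₁⁴ − T₂⁴ = 5.08×10^12 − 2.07×10^8 = 5.08×10^12 K⁴.
q = 5.67×10⁻⁸ × 5.08×10^12 / 4.412 = 65200 W/m².

q ≈ 65200 W/m²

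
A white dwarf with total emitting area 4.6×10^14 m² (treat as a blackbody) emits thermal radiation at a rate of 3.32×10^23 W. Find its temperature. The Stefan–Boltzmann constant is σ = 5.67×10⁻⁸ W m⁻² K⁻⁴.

T ≈ 10600 K

From P = σAT⁴, T = (P / σA)^(1/4) = (3.32×10^23 / (5.67×10⁻⁸ × 4.60×10^14))^(1/4).
T = (1.27×10^16)^(1/4) = 10600 K.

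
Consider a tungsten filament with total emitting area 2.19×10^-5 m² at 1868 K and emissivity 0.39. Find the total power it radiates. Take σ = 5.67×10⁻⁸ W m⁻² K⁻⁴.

Stefan–Boltzmann: P = εσAT⁴ = 0.39 × 5.67×10⁻⁸ × 2.19×10^-5 × (1868)⁴ = 0.39 × 5.67×10⁻⁸ × 2.19×10^-5 × 1.22×10^13.
P = 5.90 W.

P ≈ 5.90 W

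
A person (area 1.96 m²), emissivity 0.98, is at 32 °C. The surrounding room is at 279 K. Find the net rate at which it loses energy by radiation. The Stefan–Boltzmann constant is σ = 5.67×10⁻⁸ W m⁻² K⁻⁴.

Convert: 32 °C = 305 K.
Q = εσA(T⁴ − T_s⁴). T⁴ − T_s⁴ = (305)⁴ − (279)⁴ = 8.65×10^9 − 6.06×10^9 = 2.59×10^9 K⁴.
Q = 0.98 × 5.67×10⁻⁸ × 1.96 × 2.59×10^9 = 283 W.

Q ≈ 283 W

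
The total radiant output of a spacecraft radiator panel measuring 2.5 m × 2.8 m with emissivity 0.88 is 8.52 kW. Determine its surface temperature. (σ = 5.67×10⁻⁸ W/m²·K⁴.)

A = 2.5 × 2.8 = 7.00 m².
From P = εσAT⁴, T = (P / εσA)^(1/4) = (8520 / (0.88 × 5.67×10⁻⁸ × 7.00))^(1/4).
T = (2.44×10^10)^(1/4) = 395 K.

T ≈ 395 K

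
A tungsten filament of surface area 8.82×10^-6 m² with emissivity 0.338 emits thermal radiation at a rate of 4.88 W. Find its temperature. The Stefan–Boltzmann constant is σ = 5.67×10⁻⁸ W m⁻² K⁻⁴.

T ≈ 2320 K

From P = εσAT⁴, T = (P / εσA)^(1/4) = (4.88 / (0.338 × 5.67×10⁻⁸ × 8.82×10^-6))^(1/4).
T = (2.89×10^13)^(1/4) = 2320 K.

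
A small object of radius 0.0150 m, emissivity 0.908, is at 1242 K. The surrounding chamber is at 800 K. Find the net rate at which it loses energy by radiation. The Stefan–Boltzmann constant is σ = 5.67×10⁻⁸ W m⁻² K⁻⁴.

Q ≈ 287 W

A = 4πr² = 4π × (0.0150)² = 2.83×10^-3 m².
Q = εσA(T⁴ − T_s⁴). T⁴ − T_s⁴ = (1242)⁴ − (800)⁴ = 2.38×10^12 − 4.10×10^11 = 1.97×10^12 K⁴.
Q = 0.908 × 5.67×10⁻⁸ × 2.83×10^-3 × 1.97×10^12 = 287 W.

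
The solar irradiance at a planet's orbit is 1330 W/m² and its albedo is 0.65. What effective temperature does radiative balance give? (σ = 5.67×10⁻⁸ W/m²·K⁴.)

Power absorbed = (1−a)S·πR²; power emitted = 4πR²σT⁴. Equating and cancelling πR²:
T = ((1−a)S / 4σ)^(1/4) = (465 / (4 × 5.67×10⁻⁸))^(1/4) = (2.05×10^9)^(1/4).
T = 213 K.

T ≈ 213 K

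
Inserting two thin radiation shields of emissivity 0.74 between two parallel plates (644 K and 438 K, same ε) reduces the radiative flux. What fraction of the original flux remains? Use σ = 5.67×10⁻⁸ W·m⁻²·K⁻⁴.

ratio ≈ 0.333

With N identical shields there are N+1 = 3 gaps in series, each with the same radiative resistance, so the flux falls to 1/(N+1) of its unshielded value.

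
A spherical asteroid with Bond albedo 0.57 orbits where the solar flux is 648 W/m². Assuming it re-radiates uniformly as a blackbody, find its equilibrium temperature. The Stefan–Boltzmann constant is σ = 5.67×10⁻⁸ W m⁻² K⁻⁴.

T ≈ 187 K

Power absorbed = (1−a)S·πR²; power emitted = 4πR²σT⁴. Equating and cancelling πR²:
T = ((1−a)S / 4σ)^(1/4) = (279 / (4 × 5.67×10⁻⁸))^(1/4) = (1.23×10^9)^(1/4).
T = 187 K.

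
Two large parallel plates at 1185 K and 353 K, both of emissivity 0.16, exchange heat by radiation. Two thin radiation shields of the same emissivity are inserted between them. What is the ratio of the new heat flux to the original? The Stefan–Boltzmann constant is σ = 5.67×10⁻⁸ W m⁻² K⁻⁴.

With N identical shields there are N+1 = 3 gaps in series, each with the same radiative resistance, so the flux falls to 1/(N+1) of its unshielded value.

ratio ≈ 0.333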